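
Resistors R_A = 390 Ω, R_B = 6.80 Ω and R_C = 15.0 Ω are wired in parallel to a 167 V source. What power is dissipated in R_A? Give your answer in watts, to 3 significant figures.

71.5 W

Each parallel branch sees the full supply voltage, so P = V²/R applies directly to the target branch.
P_R_A = V² / R_A = (167)² / 390 Ω = 71.51 W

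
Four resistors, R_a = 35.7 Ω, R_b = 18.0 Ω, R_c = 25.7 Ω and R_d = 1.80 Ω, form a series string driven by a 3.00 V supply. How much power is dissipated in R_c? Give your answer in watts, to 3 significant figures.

0.0351 W

The current is common to all series resistors; compute it, then apply P = I²R for the target.
R_total = 35.7 + 18.0 + 25.7 + 1.80 = 81.20 Ω
I = V / R_total = 3.00 / 81.20 = 0.03695 A
P_R_c = I² × R_c = (0.03695)² × 25.7 = 0.03508 W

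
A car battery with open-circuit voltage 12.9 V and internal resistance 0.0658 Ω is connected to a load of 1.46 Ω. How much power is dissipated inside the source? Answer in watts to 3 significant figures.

Internal loss is I²r, with I set by the total series resistance r+R.
I = ε / (r + R) = 12.9 / (0.0658 + 1.46) = 8.455 A
P_int = I² r = (8.455)² × 0.0658 = 4.703 W

4.70 W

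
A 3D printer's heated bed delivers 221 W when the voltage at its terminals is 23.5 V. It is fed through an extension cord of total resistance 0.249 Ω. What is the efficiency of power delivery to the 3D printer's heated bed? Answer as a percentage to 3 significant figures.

I = P / V = 221 / 23.5 = 9.404 A through the extension cord.
P_line = I² R_line = (9.404)² × 0.249 = 22.02 W
P_source = P_load + P_line = 221.0 + 22.02 = 243.0 W
η = P_load / P_source = 221.0 / 243.0 = 0.9094

90.9 %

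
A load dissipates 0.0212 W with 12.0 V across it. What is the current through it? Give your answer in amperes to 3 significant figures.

From P = V I = I²R = V²/R, with the two given quantities we get I = P / V.
I = 0.0212 / 12.0 = 0.001767 A

0.00177 A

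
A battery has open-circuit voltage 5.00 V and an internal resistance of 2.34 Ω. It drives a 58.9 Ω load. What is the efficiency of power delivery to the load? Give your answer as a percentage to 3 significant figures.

η = P_load/(P_load+P_int) = I²R/(I²R+I²r) = R/(R+r) — the I² cancels for series elements.
η = R / (R + r) = 58.9 / (58.9 + 2.34) = 0.9618

96.2 %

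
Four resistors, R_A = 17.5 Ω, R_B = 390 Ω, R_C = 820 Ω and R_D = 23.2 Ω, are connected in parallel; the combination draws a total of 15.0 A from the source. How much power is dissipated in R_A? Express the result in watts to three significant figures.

1190 W

Parallel branches share V, not I — compute V via R_eq, then use V²/R for the target branch.
1/R_eq = 1/17.5 + 1/390 + 1/820 + 1/23.2 ⇒ R_eq = 9.613 Ω
V = I_total × R_eq = 15.00 × 9.613 = 144.2 V
P_R_A = V² / R_A = (144.2)² / 17.5 = 1188 W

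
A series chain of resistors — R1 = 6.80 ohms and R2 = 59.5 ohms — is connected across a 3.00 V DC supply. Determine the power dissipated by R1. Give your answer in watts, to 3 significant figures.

Every series element carries the same I. Get I from the total resistance, then P = I² × R1.
R_total = 6.80 + 59.5 = 66.30 Ω
I = V / R_total = 3.00 / 66.30 = 0.04525 A
P_R1 = I² × R1 = (0.04525)² × 6.80 = 0.01392 W

0.0139 W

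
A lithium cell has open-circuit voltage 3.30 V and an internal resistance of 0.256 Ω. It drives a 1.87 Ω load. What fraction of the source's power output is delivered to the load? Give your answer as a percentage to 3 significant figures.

88.0 %

Both r and R carry the same current, so the power split is just the resistance split: η = R/(R+r).
η = R / (R + r) = 1.87 / (1.87 + 0.256) = 0.8796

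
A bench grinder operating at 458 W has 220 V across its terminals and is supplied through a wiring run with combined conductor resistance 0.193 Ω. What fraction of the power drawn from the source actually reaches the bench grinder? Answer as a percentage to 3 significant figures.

I = P / V = 458 / 220 = 2.082 A through the wiring run.
P_line = I² R_line = (2.082)² × 0.193 = 0.8365 W
P_source = P_load + P_line = 458.0 + 0.8365 = 458.8 W
η = P_load / P_source = 458.0 / 458.8 = 0.9982

99.8 %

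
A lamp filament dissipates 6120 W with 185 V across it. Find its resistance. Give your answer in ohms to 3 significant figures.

5.59 Ω

Inverting the appropriate power form: R = V² / P.
R = (185)² / 6120 = 5.592 Ω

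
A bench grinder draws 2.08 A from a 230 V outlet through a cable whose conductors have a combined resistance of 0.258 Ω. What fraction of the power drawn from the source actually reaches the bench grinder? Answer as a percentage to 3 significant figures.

99.8 %

The cable carries the full 2.08 A.
P_line = I² R_line = (2.080)² × 0.258 = 1.116 W
P_source = V I = 230 × 2.080 = 478.4 W; P_load = 477.3 W
η = P_load / P_source = 477.3 / 478.4 = 0.9977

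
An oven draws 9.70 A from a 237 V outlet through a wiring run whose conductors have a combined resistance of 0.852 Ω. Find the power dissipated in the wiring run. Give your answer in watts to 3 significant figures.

80.2 W

The wiring run and load are in series, so the same current flows in both; the loss is I²R_line.
The wiring run carries the full 9.70 A.
P_line = I² R_line = (9.700)² × 0.852 = 80.16 W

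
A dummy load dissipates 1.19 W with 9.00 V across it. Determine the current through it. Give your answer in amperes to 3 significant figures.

0.132 A

Rearranging the power relation for the two known quantities gives I = P / V.
I = 1.19 / 9.00 = 0.1322 A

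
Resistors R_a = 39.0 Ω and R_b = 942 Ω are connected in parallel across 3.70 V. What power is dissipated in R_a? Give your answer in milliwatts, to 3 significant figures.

Every branch has 3.70 V across it, so for R_a the power is simply V²/R.
P_R_a = V² / R_a = (3.70)² / 39.0 Ω = 0.3510 W

351 mW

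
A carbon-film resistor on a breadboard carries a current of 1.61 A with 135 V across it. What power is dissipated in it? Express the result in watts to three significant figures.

217 W

With V and I both given, power follows immediately from P = V I.
P = 135 V × 1.610 A = 217.4 W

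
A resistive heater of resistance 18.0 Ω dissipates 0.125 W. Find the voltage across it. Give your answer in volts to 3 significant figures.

The two known quantities fix the third via V = √(P R).
V = √(0.125 × 18.0) = 1.500 V

1.50 V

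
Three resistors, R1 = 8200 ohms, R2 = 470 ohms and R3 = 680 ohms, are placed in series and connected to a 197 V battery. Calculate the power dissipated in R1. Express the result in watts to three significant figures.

The current is common to all series resistors; compute it, then apply P = I²R for the target.
R_total = 8200 + 470 + 680 = 9350 Ω
I = V / R_total = 197 / 9350 = 0.02107 A
P_R1 = I² × R1 = (0.02107)² × 8200 = 3.640 W

3.64 W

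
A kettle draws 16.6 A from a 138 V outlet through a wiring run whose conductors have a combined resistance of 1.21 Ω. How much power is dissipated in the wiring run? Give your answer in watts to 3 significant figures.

Only the current and the line resistance are needed for the I²R loss.
The wiring run carries the full 16.6 A.
P_line = I² R_line = (16.60)² × 1.21 = 333.4 W

333 W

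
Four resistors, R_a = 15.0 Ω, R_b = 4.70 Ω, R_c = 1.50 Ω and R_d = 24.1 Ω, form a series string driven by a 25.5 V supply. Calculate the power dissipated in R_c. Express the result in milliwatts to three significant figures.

475 mW

In a series string the same current flows through every resistor — find that current, then P = I²R for the one we want.
R_total = 15.0 + 4.70 + 1.50 + 24.1 = 45.30 Ω
I = V / R_total = 25.5 / 45.30 = 0.5629 A
P_R_c = I² × R_c = (0.5629)² × 1.50 = 0.4753 W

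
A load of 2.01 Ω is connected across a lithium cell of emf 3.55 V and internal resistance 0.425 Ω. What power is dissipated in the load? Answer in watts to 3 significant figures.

4.27 W

The internal resistance and the load are in series, so the same I flows through both; get I from ε/(r+R), then I²R for the load.
I = ε / (r + R) = 3.55 / (0.425 + 2.01) = 1.458 A
P_load = I² R = (1.458)² × 2.01 = 4.272 W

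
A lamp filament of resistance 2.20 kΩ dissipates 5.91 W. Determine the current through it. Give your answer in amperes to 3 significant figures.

0.0518 A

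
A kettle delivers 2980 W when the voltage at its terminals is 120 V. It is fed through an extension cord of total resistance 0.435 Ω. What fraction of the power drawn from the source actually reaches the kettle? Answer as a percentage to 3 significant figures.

91.7 %

I = P / V = 2980 / 120 = 24.83 A through the extension cord.
P_line = I² R_line = (24.83)² × 0.435 = 268.3 W
P_source = P_load + P_line = 2980 + 268.3 = 3248 W
η = P_load / P_source = 2980 / 3248 = 0.9174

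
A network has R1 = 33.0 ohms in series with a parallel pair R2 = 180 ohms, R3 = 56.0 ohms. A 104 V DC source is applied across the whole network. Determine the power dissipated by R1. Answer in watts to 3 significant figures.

Replace R2 and R3 with their parallel equivalent so the circuit becomes R1 in series with R_p.
R_p = (180×56.0)/(180+56.0) = 42.71 Ω
R_total = 33.0 + 42.71 = 75.71 Ω
I = V / R_total = 104 / 75.71 = 1.374 A
All the current flows through R1; use P = I²R.
P_R1 = (1.374)² × 33.0 = 62.27 W

62.3 W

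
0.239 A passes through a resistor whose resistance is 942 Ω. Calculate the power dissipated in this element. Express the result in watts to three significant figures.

With I and R stated, P = I²R applies in one step.
P = (0.2390 A)² × 942 Ω = 53.81 W

53.8 W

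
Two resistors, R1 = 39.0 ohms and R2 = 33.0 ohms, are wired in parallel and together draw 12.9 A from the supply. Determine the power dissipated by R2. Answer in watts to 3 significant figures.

Parallel branches share V, not I — compute V via R_eq, then use V²/R for the target branch.
1/R_eq = 1/39.0 + 1/33.0 ⇒ R_eq = 17.88 Ω
V = I_total × R_eq = 12.90 × 17.88 = 230.6 V
P_R2 = V² / R2 = (230.6)² / 33.0 = 1611 W

1610 W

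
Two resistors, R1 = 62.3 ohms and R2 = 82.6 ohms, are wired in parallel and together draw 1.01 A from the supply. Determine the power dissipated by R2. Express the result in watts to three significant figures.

The branches share the same voltage, but only the total current is given — find V from the equivalent resistance first.
1/R_eq = 1/62.3 + 1/82.6 ⇒ R_eq = 35.51 Ω
V = I_total × R_eq = 1.010 × 35.51 = 35.87 V
P_R2 = V² / R2 = (35.87)² / 82.6 = 15.58 W

15.6 W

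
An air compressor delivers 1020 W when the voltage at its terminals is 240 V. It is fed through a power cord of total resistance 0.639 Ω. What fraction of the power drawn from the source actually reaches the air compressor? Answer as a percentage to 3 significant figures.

98.9 %

I = P / V = 1020 / 240 = 4.250 A through the power cord.
P_line = I² R_line = (4.250)² × 0.639 = 11.54 W
P_source = P_load + P_line = 1020 + 11.54 = 1032 W
η = P_load / P_source = 1020 / 1032 = 0.9888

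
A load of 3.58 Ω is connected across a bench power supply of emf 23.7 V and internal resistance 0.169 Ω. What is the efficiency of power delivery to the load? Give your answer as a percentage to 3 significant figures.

95.5 %

η = P_load/(P_load+P_int) = I²R/(I²R+I²r) = R/(R+r) — the I² cancels for series elements.
η = R / (R + r) = 3.58 / (3.58 + 0.169) = 0.9549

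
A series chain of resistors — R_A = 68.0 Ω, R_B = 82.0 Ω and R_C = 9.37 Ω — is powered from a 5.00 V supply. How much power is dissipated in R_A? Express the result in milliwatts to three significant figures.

66.9 mW

Since the resistors are in series they all carry the loop current I = V/R_total; the power in any one is I²R.
R_total = 68.0 + 82.0 + 9.37 = 159.4 Ω
I = V / R_total = 5.00 / 159.4 = 0.03137 A
P_R_A = I² × R_A = (0.03137)² × 68.0 = 0.06693 W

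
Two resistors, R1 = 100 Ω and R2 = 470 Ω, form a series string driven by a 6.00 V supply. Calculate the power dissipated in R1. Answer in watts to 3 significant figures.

0.0111 W

Since the resistors are in series they all carry the loop current I = V/R_total; the power in any one is I²R.
R_total = 100 + 470 = 570.0 Ω
I = V / R_total = 6.00 / 570.0 = 0.01053 A
P_R1 = I² × R1 = (0.01053)² × 100 = 0.01108 W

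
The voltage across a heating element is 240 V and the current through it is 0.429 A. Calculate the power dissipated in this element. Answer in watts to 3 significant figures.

With V and I both given, power follows immediately from P = V I.
P = 240 V × 0.4290 A = 103.0 W

103 W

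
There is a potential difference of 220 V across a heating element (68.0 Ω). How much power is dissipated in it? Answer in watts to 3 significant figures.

712 W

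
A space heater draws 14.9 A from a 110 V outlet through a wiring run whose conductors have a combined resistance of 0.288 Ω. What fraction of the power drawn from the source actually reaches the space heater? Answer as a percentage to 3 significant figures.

96.1 %

The wiring run carries the full 14.9 A.
P_line = I² R_line = (14.90)² × 0.288 = 63.94 W
P_source = V I = 110 × 14.90 = 1639 W; P_load = 1575 W
η = P_load / P_source = 1575 / 1639 = 0.9610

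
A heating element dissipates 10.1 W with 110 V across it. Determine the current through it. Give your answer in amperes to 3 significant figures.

0.0918 A

From P = V I = I²R = V²/R, with the two given quantities we get I = P / V.
I = 10.1 / 110 = 0.09182 A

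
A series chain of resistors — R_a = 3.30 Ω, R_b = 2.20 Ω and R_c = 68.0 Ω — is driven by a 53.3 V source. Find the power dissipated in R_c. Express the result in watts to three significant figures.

The current is common to all series resistors; compute it, then apply P = I²R for the target.
R_total = 3.30 + 2.20 + 68.0 = 73.50 Ω
I = V / R_total = 53.3 / 73.50 = 0.7252 A
P_R_c = I² × R_c = (0.7252)² × 68.0 = 35.76 W

35.8 W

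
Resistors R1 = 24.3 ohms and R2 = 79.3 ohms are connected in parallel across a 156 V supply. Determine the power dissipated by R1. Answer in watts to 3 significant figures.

R1 sits directly across the source, so P = V²/R with V = 156 V.
P_R1 = V² / R1 = (156)² / 24.3 Ω = 1001 W

1000 W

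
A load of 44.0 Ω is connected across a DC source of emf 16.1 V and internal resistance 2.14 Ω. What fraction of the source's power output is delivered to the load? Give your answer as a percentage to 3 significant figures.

Efficiency is P_load / P_total. With a series r and R sharing the same I, P = I²R for each, so η = R/(R+r).
η = R / (R + r) = 44.0 / (44.0 + 2.14) = 0.9536

95.4 %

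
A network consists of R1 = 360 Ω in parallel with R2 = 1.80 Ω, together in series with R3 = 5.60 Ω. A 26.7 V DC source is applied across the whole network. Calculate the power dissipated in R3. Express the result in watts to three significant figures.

Combine R1 and R2 into their parallel equivalent first, reducing the network to two series resistors.
R_p = (360×1.80)/(360+1.80) = 1.791 Ω
R_total = R_p + 5.60 = 1.791 + 5.60 = 7.391 Ω
I = V / R_total = 26.7 / 7.391 = 3.612 A
All the supply current flows through R3; use P = I²R3.
P_R3 = (3.612)² × 5.60 = 73.08 W

73.1 W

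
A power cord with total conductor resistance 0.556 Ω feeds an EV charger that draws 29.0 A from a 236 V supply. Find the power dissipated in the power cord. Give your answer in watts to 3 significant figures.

The power cord and load are in series, so the same current flows in both; the loss is I²R_line.
The power cord carries the full 29.0 A.
P_line = I² R_line = (29.00)² × 0.556 = 467.6 W

468 W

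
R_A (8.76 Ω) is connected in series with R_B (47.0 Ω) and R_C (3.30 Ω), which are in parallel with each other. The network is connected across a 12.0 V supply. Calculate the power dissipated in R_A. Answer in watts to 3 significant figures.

First combine the parallel branches into one equivalent R_p, then R_A + R_p is a series pair.
R_p = (47.0×3.30)/(47.0+3.30) = 3.083 Ω
R_total = 8.76 + 3.083 = 11.84 Ω
I = V / R_total = 12.0 / 11.84 = 1.013 A
The full supply current passes through R_A: P = I²R.
P_R_A = (1.013)² × 8.76 = 8.993 W

8.99 W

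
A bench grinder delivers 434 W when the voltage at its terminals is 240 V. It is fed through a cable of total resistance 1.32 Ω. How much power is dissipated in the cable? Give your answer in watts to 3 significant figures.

Only the current and the line resistance are needed for the I²R loss.
I = P / V = 434 / 240 = 1.808 A through the cable.
P_line = I² R_line = (1.808)² × 1.32 = 4.316 W

4.32 W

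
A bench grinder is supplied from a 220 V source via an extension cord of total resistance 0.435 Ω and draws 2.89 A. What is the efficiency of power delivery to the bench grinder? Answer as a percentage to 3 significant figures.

99.4 %

The extension cord carries the full 2.89 A.
P_line = I² R_line = (2.890)² × 0.435 = 3.633 W
P_source = V I = 220 × 2.890 = 635.8 W; P_load = 632.2 W
η = P_load / P_source = 632.2 / 635.8 = 0.9943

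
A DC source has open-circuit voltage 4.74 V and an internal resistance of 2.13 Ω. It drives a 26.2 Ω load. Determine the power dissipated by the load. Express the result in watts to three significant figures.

0.733 W

With r and R in series, I = ε/(r+R); the load dissipates I²R.
I = ε / (r + R) = 4.74 / (2.13 + 26.2) = 0.1673 A
P_load = I² R = (0.1673)² × 26.2 = 0.7334 W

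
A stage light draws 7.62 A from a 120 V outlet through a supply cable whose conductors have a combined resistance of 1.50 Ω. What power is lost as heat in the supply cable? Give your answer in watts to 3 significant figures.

87.1 W

Only the current and the line resistance are needed for the I²R loss.
The supply cable carries the full 7.62 A.
P_line = I² R_line = (7.620)² × 1.50 = 87.10 W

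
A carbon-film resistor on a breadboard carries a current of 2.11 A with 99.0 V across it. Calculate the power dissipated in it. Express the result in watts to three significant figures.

Both the voltage across and the current through the element are known, so P = V I applies directly.
P = 99.0 V × 2.110 A = 208.9 W

209 W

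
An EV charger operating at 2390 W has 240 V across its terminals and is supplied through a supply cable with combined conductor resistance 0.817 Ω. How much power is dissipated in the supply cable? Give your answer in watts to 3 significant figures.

The supply cable and load are in series, so the same current flows in both; the loss is I²R_line.
I = P / V = 2390 / 240 = 9.958 A through the supply cable.
P_line = I² R_line = (9.958)² × 0.817 = 81.02 W

81.0 W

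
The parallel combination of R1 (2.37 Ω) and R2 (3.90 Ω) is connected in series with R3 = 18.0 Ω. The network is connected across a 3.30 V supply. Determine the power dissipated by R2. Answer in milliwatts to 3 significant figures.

16.0 mW

First find R_p for the parallel pair, then treat R_p + R3 as a series loop.
R_p = (2.37×3.90)/(2.37+3.90) = 1.474 Ω
R_total = R_p + 18.0 = 1.474 + 18.0 = 19.47 Ω
I = V / R_total = 3.30 / 19.47 = 0.1695 A
Voltage across the parallel pair: V_p = I × R_p = 0.1695 × 1.474 = 0.2498 V
Use P = V²/R for R2 with V = V_p.
P_R2 = (0.2498)² / 3.90 = 0.01600 W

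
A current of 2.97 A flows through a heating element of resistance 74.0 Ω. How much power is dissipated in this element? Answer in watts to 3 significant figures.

With I and R stated, P = I²R applies in one step.
P = (2.970 A)² × 74.0 Ω = 652.7 W

653 W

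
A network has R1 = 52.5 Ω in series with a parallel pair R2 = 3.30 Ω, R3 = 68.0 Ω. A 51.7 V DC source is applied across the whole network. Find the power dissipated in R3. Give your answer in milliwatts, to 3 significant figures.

126 mW

Replace R2 and R3 with their parallel equivalent so the circuit becomes R1 in series with R_p.
R_p = (3.30×68.0)/(3.30+68.0) = 3.147 Ω
R_total = 52.5 + 3.147 = 55.65 Ω
I = V / R_total = 51.7 / 55.65 = 0.9291 A
Voltage across the parallel pair: V_p = I × R_p = 0.9291 × 3.147 = 2.924 V
R3 sees V_p directly, so P = V_p² / R3.
P_R3 = (2.924)² / 68.0 = 0.1257 W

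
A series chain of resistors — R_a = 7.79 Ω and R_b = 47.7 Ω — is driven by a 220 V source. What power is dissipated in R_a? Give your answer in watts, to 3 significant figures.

122 W

Series elements share the same current, so find I first, then use P = I²R.
R_total = 7.79 + 47.7 = 55.49 Ω
I = V / R_total = 220 / 55.49 = 3.965 A
P_R_a = I² × R_a = (3.965)² × 7.79 = 122.4 W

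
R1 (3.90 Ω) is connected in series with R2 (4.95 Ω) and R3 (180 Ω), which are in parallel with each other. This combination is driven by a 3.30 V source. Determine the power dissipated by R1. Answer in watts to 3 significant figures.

First combine the parallel branches into one equivalent R_p, then R1 + R_p is a series pair.
R_p = (4.95×180)/(4.95+180) = 4.818 Ω
R_total = 3.90 + 4.818 = 8.718 Ω
I = V / R_total = 3.30 / 8.718 = 0.3785 A
The full supply current passes through R1: P = I²R.
P_R1 = (0.3785)² × 3.90 = 0.5589 W

0.559 W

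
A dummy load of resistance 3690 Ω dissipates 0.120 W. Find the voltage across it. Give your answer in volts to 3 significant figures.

Rearranging the power relation for the two known quantities gives V = √(P R).
V = √(0.120 × 3690) = 21.04 V

21.0 V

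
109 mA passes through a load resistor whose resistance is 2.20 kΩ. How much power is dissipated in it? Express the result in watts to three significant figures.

26.1 W

Current and resistance are given, so P = I²R is the direct form.
P = (0.1090 A)² × 2200 Ω = 26.14 W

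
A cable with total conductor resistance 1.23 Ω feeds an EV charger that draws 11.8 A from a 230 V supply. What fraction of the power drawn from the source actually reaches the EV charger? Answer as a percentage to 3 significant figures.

The cable carries the full 11.8 A.
P_line = I² R_line = (11.80)² × 1.23 = 171.3 W
P_source = V I = 230 × 11.80 = 2714 W; P_load = 2543 W
η = P_load / P_source = 2543 / 2714 = 0.9369

93.7 %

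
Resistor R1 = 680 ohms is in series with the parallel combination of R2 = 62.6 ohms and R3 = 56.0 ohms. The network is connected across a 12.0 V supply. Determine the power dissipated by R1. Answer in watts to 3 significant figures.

0.194 W

Replace R2 and R3 with their parallel equivalent so the circuit becomes R1 in series with R_p.
R_p = (62.6×56.0)/(62.6+56.0) = 29.56 Ω
R_total = 680 + 29.56 = 709.6 Ω
I = V / R_total = 12.0 / 709.6 = 0.01691 A
All the current flows through R1; use P = I²R.
P_R1 = (0.01691)² × 680 = 0.1945 W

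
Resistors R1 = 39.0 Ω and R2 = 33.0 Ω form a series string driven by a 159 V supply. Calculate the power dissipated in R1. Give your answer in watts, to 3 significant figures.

In a series string the same current flows through every resistor — find that current, then P = I²R for the one we want.
R_total = 39.0 + 33.0 = 72.00 Ω
I = V / R_total = 159 / 72.00 = 2.208 A
P_R1 = I² × R1 = (2.208)² × 39.0 = 190.2 W

190 W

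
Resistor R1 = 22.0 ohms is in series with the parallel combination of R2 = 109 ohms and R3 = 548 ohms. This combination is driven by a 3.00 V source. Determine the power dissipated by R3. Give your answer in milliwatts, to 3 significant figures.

10.6 mW

First combine the parallel branches into one equivalent R_p, then R1 + R_p is a series pair.
R_p = (109×548)/(109+548) = 90.92 Ω
R_total = 22.0 + 90.92 = 112.9 Ω
I = V / R_total = 3.00 / 112.9 = 0.02657 A
Voltage across the parallel pair: V_p = I × R_p = 0.02657 × 90.92 = 2.415 V
R3 is across V_p, so use P = V²/R for that branch.
P_R3 = (2.415)² / 548 = 0.01065 W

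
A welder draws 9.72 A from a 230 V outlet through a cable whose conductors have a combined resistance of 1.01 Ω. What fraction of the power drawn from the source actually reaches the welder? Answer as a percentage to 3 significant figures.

The cable carries the full 9.72 A.
P_line = I² R_line = (9.720)² × 1.01 = 95.42 W
P_source = V I = 230 × 9.720 = 2236 W; P_load = 2140 W
η = P_load / P_source = 2140 / 2236 = 0.9573

95.7 %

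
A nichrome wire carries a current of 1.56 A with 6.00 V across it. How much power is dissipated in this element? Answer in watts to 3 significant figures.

9.36 W

Since both terminal voltage and current are stated, P = V I gives the power in one step.
P = 6.00 V × 1.560 A = 9.360 W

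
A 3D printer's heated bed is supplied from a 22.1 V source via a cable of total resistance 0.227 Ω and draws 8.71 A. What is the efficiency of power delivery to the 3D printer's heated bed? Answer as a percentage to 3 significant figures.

91.1 %

The cable carries the full 8.71 A.
P_line = I² R_line = (8.710)² × 0.227 = 17.22 W
P_source = V I = 22.1 × 8.710 = 192.5 W; P_load = 175.3 W
η = P_load / P_source = 175.3 / 192.5 = 0.9105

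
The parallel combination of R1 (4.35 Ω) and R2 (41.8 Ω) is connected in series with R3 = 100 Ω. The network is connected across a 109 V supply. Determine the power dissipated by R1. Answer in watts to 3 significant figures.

3.92 W

Collapse the R1‖R2 pair into one equivalent R_p; then R_p and R3 form a series string.
R_p = (4.35×41.8)/(4.35+41.8) = 3.940 Ω
R_total = R_p + 100 = 3.940 + 100 = 103.9 Ω
I = V / R_total = 109 / 103.9 = 1.049 A
Voltage across the parallel pair: V_p = I × R_p = 1.049 × 3.940 = 4.132 V
Use P = V²/R for R1 with V = V_p.
P_R1 = (4.132)² / 4.35 = 3.925 W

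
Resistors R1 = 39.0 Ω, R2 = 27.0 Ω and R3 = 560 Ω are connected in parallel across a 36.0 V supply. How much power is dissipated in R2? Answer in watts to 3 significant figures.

48.0 W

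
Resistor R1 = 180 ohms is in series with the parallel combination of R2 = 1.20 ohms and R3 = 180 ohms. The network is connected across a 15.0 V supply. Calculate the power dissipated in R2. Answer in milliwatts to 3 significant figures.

8.12 mW

Replace R2 and R3 with their parallel equivalent so the circuit becomes R1 in series with R_p.
R_p = (1.20×180)/(1.20+180) = 1.192 Ω
R_total = 180 + 1.192 = 181.2 Ω
I = V / R_total = 15.0 / 181.2 = 0.08279 A
Voltage across the parallel pair: V_p = I × R_p = 0.08279 × 1.192 = 0.09868 V
With V_p across R2, its power is V_p²/R2.
P_R2 = (0.09868)² / 1.20 = 0.008115 W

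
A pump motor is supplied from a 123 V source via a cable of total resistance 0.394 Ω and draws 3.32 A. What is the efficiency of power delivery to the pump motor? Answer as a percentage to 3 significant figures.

The cable carries the full 3.32 A.
P_line = I² R_line = (3.320)² × 0.394 = 4.343 W
P_source = V I = 123 × 3.320 = 408.4 W; P_load = 404.0 W
η = P_load / P_source = 404.0 / 408.4 = 0.9894

98.9 %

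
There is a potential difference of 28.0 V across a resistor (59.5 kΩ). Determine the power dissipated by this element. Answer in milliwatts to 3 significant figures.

13.2 mW

Voltage and resistance are given, so P = V²/R is the one-step route.
P = (28.0 V)² / 59500 Ω = 0.01318 W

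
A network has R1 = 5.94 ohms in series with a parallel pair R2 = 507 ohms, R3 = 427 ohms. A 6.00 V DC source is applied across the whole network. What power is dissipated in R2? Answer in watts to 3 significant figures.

0.0675 W

Collapse R2‖R3 to a single equivalent, reducing the network to two series elements.
R_p = (507×427)/(507+427) = 231.8 Ω
R_total = 5.94 + 231.8 = 237.7 Ω
I = V / R_total = 6.00 / 237.7 = 0.02524 A
Voltage across the parallel pair: V_p = I × R_p = 0.02524 × 231.8 = 5.850 V
With V_p across R2, its power is V_p²/R2.
P_R2 = (5.850)² / 507 = 0.06750 W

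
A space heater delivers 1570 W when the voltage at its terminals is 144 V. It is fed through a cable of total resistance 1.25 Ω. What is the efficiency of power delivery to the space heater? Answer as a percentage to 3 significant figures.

91.4 %

I = P / V = 1570 / 144 = 10.90 A through the cable.
P_line = I² R_line = (10.90)² × 1.25 = 148.6 W
P_source = P_load + P_line = 1570 + 148.6 = 1719 W
η = P_load / P_source = 1570 / 1719 = 0.9135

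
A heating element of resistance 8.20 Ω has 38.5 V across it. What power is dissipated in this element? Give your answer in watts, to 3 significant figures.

181 W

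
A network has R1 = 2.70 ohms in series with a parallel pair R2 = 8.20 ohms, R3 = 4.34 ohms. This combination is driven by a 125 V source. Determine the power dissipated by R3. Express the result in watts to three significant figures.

Reduce the parallel pair to R_p first; the network is then a simple series string.
R_p = (8.20×4.34)/(8.20+4.34) = 2.838 Ω
R_total = 2.70 + 2.838 = 5.538 Ω
I = V / R_total = 125 / 5.538 = 22.57 A
Voltage across the parallel pair: V_p = I × R_p = 22.57 × 2.838 = 64.06 V
With V_p across R3, its power is V_p²/R3.
P_R3 = (64.06)² / 4.34 = 945.5 W

945 W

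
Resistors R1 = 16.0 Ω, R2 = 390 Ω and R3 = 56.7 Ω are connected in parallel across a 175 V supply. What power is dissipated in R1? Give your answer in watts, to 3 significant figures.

1910 W

Every branch has 175 V across it, so for R1 the power is simply V²/R.
P_R1 = V² / R1 = (175)² / 16.0 Ω = 1914 W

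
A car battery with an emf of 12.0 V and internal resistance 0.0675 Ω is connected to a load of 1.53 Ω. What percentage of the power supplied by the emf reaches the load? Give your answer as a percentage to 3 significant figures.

95.8 %

The source delivers εI, of which I²R reaches the load and I²r is lost; since I is common, η = R/(R+r).
η = R / (R + r) = 1.53 / (1.53 + 0.0675) = 0.9577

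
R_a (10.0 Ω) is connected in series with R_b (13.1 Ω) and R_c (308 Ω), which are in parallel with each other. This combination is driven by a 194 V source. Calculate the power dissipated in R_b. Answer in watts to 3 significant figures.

Replace R_b and R_c with their parallel equivalent so the circuit becomes R_a in series with R_p.
R_p = (13.1×308)/(13.1+308) = 12.57 Ω
R_total = 10.0 + 12.57 = 22.57 Ω
I = V / R_total = 194 / 22.57 = 8.597 A
Voltage across the parallel pair: V_p = I × R_p = 8.597 × 12.57 = 108.0 V
With V_p across R_b, its power is V_p²/R_b.
P_R_b = (108.0)² / 13.1 = 890.8 W

891 W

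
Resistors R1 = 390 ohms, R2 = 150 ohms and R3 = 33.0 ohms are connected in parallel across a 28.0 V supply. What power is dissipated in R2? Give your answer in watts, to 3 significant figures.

Parallel branches share the same voltage; P = V²/R gives the branch power in one step.
P_R2 = V² / R2 = (28.0)² / 150 Ω = 5.227 W

5.23 W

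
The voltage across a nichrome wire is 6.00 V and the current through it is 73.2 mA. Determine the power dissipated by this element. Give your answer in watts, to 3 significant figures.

0.439 W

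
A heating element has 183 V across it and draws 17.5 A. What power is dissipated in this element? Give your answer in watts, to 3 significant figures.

Both the voltage across and the current through the element are known, so P = V I applies directly.
P = 183 V × 17.50 A = 3202 W

3200 W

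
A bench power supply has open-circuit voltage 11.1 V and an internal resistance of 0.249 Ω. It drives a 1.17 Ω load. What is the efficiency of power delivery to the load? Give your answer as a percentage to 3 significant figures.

82.5 %

Efficiency is P_load / P_total. With a series r and R sharing the same I, P = I²R for each, so η = R/(R+r).
η = R / (R + r) = 1.17 / (1.17 + 0.249) = 0.8245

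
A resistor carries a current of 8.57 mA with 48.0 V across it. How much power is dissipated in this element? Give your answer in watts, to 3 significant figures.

0.411 W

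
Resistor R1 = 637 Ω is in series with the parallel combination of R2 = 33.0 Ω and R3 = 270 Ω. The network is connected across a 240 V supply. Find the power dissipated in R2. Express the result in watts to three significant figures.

First combine the parallel branches into one equivalent R_p, then R1 + R_p is a series pair.
R_p = (33.0×270)/(33.0+270) = 29.41 Ω
R_total = 637 + 29.41 = 666.4 Ω
I = V / R_total = 240 / 666.4 = 0.3601 A
Voltage across the parallel pair: V_p = I × R_p = 0.3601 × 29.41 = 10.59 V
R2 is across V_p, so use P = V²/R for that branch.
P_R2 = (10.59)² / 33.0 = 3.399 W

3.40 W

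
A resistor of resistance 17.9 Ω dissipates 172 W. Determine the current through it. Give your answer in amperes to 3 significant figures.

3.10 A

Rearranging the power relation for the two known quantities gives I = √(P / R).
I = √(172 / 17.9) = 3.100 A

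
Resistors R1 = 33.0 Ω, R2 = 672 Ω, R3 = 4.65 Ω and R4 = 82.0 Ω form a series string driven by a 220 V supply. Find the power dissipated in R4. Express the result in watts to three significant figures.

Series elements share the same current, so find I first, then use P = I²R.
R_total = 33.0 + 672 + 4.65 + 82.0 = 791.6 Ω
I = V / R_total = 220 / 791.6 = 0.2779 A
P_R4 = I² × R4 = (0.2779)² × 82.0 = 6.333 W

6.33 W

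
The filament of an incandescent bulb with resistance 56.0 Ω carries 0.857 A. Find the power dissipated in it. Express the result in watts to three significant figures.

41.1 W

The current through and the resistance of the element are both given; use P = I²R.
P = (0.8570 A)² × 56.0 Ω = 41.13 W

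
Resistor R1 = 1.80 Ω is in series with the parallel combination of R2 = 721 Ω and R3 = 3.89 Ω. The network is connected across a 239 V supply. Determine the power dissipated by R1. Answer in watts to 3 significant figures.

3200 W

Reduce the parallel pair to R_p first; the network is then a simple series string.
R_p = (721×3.89)/(721+3.89) = 3.869 Ω
R_total = 1.80 + 3.869 = 5.669 Ω
I = V / R_total = 239 / 5.669 = 42.16 A
All the current flows through R1; use P = I²R.
P_R1 = (42.16)² × 1.80 = 3199 W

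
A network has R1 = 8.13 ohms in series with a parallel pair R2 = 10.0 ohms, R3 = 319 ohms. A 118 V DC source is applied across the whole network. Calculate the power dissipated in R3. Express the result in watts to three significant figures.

12.9 W

Reduce the parallel pair to R_p first; the network is then a simple series string.
R_p = (10.0×319)/(10.0+319) = 9.696 Ω
R_total = 8.13 + 9.696 = 17.83 Ω
I = V / R_total = 118 / 17.83 = 6.620 A
Voltage across the parallel pair: V_p = I × R_p = 6.620 × 9.696 = 64.18 V
R3 is across V_p, so use P = V²/R for that branch.
P_R3 = (64.18)² / 319 = 12.91 W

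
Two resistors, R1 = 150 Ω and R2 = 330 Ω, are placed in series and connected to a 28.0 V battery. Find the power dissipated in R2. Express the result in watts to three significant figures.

1.12 W

Series elements share the same current, so find I first, then use P = I²R.
R_total = 150 + 330 = 480.0 Ω
I = V / R_total = 28.0 / 480.0 = 0.05833 A
P_R2 = I² × R2 = (0.05833)² × 330 = 1.123 W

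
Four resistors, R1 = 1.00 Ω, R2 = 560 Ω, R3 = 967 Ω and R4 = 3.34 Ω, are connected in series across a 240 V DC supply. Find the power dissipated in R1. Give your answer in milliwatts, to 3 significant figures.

24.6 mW

Series elements share the same current, so find I first, then use P = I²R.
R_total = 1.00 + 560 + 967 + 3.34 = 1531 Ω
I = V / R_total = 240 / 1531 = 0.1567 A
P_R1 = I² × R1 = (0.1567)² × 1.00 = 0.02456 W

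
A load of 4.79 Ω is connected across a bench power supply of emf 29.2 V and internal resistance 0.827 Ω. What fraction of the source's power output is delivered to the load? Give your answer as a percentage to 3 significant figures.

85.3 %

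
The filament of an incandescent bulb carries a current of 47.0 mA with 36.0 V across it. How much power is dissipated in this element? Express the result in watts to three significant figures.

Since both terminal voltage and current are stated, P = V I gives the power in one step.
P = 36.0 V × 0.04700 A = 1.692 W

1.69 W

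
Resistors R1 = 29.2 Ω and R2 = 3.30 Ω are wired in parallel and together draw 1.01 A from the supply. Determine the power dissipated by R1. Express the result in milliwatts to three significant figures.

307 mW

Only the total current is stated, so first find the parallel equivalent to get the voltage across the combination.
1/R_eq = 1/29.2 + 1/3.30 ⇒ R_eq = 2.965 Ω
V = I_total × R_eq = 1.010 × 2.965 = 2.995 V
P_R1 = V² / R1 = (2.995)² / 29.2 = 0.3071 W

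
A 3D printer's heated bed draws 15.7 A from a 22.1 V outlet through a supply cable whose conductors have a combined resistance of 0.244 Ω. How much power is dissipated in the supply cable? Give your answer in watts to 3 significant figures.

Only the current and the line resistance are needed for the I²R loss.
The supply cable carries the full 15.7 A.
P_line = I² R_line = (15.70)² × 0.244 = 60.14 W

60.1 W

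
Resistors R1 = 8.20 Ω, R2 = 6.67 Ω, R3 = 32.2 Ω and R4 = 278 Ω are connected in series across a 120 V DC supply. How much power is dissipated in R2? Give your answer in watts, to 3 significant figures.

Series elements share the same current, so find I first, then use P = I²R.
R_total = 8.20 + 6.67 + 32.2 + 278 = 325.1 Ω
I = V / R_total = 120 / 325.1 = 0.3692 A
P_R2 = I² × R2 = (0.3692)² × 6.67 = 0.9089 W

0.909 W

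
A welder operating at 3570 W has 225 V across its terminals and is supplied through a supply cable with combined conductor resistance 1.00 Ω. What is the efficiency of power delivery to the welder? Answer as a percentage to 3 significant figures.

93.4 %

I = P / V = 3570 / 225 = 15.87 A through the supply cable.
P_line = I² R_line = (15.87)² × 1.00 = 251.8 W
P_source = P_load + P_line = 3570 + 251.8 = 3822 W
η = P_load / P_source = 3570 / 3822 = 0.9341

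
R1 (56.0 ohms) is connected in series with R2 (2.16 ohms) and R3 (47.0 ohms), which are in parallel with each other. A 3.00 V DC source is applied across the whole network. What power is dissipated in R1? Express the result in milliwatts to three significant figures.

149 mW

Collapse R2‖R3 to a single equivalent, reducing the network to two series elements.
R_p = (2.16×47.0)/(2.16+47.0) = 2.065 Ω
R_total = 56.0 + 2.065 = 58.07 Ω
I = V / R_total = 3.00 / 58.07 = 0.05167 A
All the current flows through R1; use P = I²R.
P_R1 = (0.05167)² × 56.0 = 0.1495 W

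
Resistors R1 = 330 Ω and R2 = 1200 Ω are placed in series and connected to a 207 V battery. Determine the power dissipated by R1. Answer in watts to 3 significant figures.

6.04 W

Since the resistors are in series they all carry the loop current I = V/R_total; the power in any one is I²R.
R_total = 330 + 1200 = 1530 Ω
I = V / R_total = 207 / 1530 = 0.1353 A
P_R1 = I² × R1 = (0.1353)² × 330 = 6.040 W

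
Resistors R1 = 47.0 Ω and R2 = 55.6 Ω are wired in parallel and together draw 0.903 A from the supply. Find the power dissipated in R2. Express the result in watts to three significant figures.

9.51 W

Only the total current is stated, so first find the parallel equivalent to get the voltage across the combination.
1/R_eq = 1/47.0 + 1/55.6 ⇒ R_eq = 25.47 Ω
V = I_total × R_eq = 0.9030 × 25.47 = 23.00 V
P_R2 = V² / R2 = (23.00)² / 55.6 = 9.514 W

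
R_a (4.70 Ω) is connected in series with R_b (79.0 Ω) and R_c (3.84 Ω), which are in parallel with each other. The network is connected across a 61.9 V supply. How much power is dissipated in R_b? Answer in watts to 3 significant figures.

9.30 W

Collapse R_b‖R_c to a single equivalent, reducing the network to two series elements.
R_p = (79.0×3.84)/(79.0+3.84) = 3.662 Ω
R_total = 4.70 + 3.662 = 8.362 Ω
I = V / R_total = 61.9 / 8.362 = 7.403 A
Voltage across the parallel pair: V_p = I × R_p = 7.403 × 3.662 = 27.11 V
With V_p across R_b, its power is V_p²/R_b.
P_R_b = (27.11)² / 79.0 = 9.302 W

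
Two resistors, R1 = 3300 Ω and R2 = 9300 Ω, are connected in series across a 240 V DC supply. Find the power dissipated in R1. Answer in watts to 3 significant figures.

The current is common to all series resistors; compute it, then apply P = I²R for the target.
R_total = 3300 + 9300 = 12600 Ω
I = V / R_total = 240 / 12600 = 0.01905 A
P_R1 = I² × R1 = (0.01905)² × 3300 = 1.197 W

1.20 W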